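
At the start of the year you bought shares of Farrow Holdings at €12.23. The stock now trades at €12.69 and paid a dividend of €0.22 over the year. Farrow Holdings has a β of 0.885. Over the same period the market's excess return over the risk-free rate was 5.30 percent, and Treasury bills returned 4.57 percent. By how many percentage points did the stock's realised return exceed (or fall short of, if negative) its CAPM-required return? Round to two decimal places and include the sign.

-3.70%

Realised HPR = (P1 + D1 − P0) / P0 = (12.69 + 0.22 − 12.23) / 12.23 = 0.68 / 12.23 = 5.5601%
CAPM required = R_f + β·MRP = 4.57% + 0.885 × 5.30% = 9.26050%
α = realised − required = 5.5601% − 9.26050% = -3.70%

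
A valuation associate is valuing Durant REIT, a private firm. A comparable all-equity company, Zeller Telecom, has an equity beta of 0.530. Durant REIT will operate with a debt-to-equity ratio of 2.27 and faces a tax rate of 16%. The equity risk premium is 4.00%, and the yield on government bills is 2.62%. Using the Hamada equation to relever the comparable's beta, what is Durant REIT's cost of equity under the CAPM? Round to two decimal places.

β_L = β_U × [1 + (1 − t)(D/E)] = 0.530 × [1 + (1 − 0.16) × 2.27]
    = 0.530 × [1 + 0.84 × 2.27] = 0.530 × 2.9068 = 1.5406
E(R) = R_f + β_L × MRP = 2.62% + 1.5406 × 4.00% = 8.78%

8.78%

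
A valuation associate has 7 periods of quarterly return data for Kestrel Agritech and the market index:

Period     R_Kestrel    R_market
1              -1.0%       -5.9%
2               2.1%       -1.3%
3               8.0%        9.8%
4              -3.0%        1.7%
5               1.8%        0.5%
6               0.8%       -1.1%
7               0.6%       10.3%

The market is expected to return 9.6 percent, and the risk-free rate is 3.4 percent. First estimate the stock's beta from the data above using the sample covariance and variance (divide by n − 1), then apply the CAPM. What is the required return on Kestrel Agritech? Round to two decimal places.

5.25%

Mean R_i = (-1.0 + 2.1 + 8.0 − 3.0 + 1.8 + 0.8 + 0.6) / 7 = 1.3286%
Mean R_m = (-5.9 − 1.3 + 9.8 + 1.7 + 0.5 − 1.1 + 10.3) / 7 = 2.0000%
Σ(R_i − R̄_i)(R_m − R̄_m) = 64.0700  ⇒  Cov = 64.0700 / 6 = 10.6783
Σ(R_m − R̄_m)² = 214.9800  ⇒  Var(R_m) = 214.9800 / 6 = 35.8300
β = Cov / Var(R_m) = 10.6783 / 35.8300 = 0.2980
MRP = 9.6% − 3.4% = 6.20%
E(R) = R_f + β × MRP = 3.4% + 0.2980 × 6.2% = 5.25%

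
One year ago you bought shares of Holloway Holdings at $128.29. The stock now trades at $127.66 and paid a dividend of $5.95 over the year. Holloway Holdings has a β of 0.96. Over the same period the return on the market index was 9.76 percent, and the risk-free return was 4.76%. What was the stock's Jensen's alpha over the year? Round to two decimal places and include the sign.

-5.41%

Realised HPR = (P1 + D1 − P0) / P0 = (127.66 + 5.95 − 128.29) / 128.29 = 5.32 / 128.29 = 4.1469%
MRP = 9.76% − 4.76% = 5.00%
CAPM required = R_f + β·MRP = 4.76% + 0.96 × 5.00% = 9.5600%
α = realised − required = 4.1469% − 9.5600% = -5.41%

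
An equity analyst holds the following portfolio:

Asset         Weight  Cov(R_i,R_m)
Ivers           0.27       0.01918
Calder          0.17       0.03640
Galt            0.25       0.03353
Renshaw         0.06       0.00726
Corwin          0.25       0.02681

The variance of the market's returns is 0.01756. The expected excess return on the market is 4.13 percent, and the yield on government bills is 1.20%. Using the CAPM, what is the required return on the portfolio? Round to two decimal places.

7.52%

β_Ivers = 0.01918 / 0.01756 = 1.0923
β_Calder = 0.03640 / 0.01756 = 2.0729
β_Galt = 0.03353 / 0.01756 = 1.9095
β_Renshaw = 0.00726 / 0.01756 = 0.4134
β_Corwin = 0.02681 / 0.01756 = 1.5268
β_P = Σ w_i β_i = 0.27×1.0923 + 0.17×2.0729 + 0.25×1.9095 + 0.06×0.4134 + 0.25×1.5268 = 1.5312
E(R_P) = R_f + β_P × MRP = 1.20% + 1.5312 × 4.13% = 7.52%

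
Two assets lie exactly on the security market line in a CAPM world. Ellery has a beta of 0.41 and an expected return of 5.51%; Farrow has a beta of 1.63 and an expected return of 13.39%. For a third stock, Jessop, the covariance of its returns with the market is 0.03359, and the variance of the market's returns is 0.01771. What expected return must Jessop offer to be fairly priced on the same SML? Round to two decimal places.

MRP = (13.39% − 5.51%) / (1.63 − 0.41) = 6.4590%
R_f = 5.51% − 0.41 × 6.4590% = 2.8618%
β_Jessop = Cov / Var(R_m) = 0.03359 / 0.01771 = 1.8967
E(R_Jessop) = R_f + β × MRP = 2.8618% + 1.8967 × 6.4590% = 15.11%

15.11%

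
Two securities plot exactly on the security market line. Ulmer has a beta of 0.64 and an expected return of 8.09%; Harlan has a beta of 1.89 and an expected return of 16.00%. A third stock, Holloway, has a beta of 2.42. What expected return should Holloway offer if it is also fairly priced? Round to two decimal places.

19.35%

MRP (SML slope) = (16.00% − 8.09%) / (1.89 − 0.64) = 7.91% / 1.25 = 6.3280%
R_f (intercept) = 8.09% − 0.64 × 6.3280% = 4.0401%
E(R_Holloway) = R_f + β × MRP = 4.0401% + 2.42 × 6.3280% = 19.35%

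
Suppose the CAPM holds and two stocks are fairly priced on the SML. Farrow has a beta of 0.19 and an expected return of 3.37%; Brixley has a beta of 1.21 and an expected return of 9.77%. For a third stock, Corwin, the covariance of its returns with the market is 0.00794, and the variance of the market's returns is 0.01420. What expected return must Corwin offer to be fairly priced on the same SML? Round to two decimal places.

MRP = (9.77% − 3.37%) / (1.21 − 0.19) = 6.2745%
R_f = 3.37% − 0.19 × 6.2745% = 2.1778%
β_Corwin = Cov / Var(R_m) = 0.00794 / 0.01420 = 0.5592
E(R_Corwin) = R_f + β × MRP = 2.1778% + 0.5592 × 6.2745% = 5.69%

5.69%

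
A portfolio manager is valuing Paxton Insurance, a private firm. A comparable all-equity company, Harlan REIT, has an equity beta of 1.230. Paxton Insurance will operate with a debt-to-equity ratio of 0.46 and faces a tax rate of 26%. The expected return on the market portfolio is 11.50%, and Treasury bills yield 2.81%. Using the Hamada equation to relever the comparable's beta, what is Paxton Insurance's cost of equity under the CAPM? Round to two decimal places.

β_L = β_U × [1 + (1 − t)(D/E)] = 1.230 × [1 + (1 − 0.26) × 0.46]
    = 1.230 × [1 + 0.74 × 0.46] = 1.230 × 1.3404 = 1.6487
MRP = 11.50% − 2.81% = 8.69%
E(R) = R_f + β_L × MRP = 2.81% + 1.6487 × 8.69% = 17.14%

17.14%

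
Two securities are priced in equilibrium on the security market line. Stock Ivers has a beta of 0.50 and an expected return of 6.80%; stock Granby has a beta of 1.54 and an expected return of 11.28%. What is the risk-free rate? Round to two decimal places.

4.65%

Both satisfy E(R) = R_f + β·MRP, so the slope of the SML is
MRP = (11.28% − 6.80%) / (1.54 − 0.50) = 4.48% / 1.04 = 4.3077%
R_f = E(R_Ivers) − β_Ivers·MRP = 6.80% − 0.50 × 4.3077% = 4.6462%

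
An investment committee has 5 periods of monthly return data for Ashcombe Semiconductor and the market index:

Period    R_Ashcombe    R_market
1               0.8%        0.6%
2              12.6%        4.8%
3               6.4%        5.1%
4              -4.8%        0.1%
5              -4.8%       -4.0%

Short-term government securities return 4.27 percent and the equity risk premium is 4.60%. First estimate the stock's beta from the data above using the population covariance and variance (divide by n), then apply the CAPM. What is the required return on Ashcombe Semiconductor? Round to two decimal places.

12.29%

Mean R_i = (0.8 + 12.6 + 6.4 − 4.8 − 4.8) / 5 = 2.0400%
Mean R_m = (0.6 + 4.8 + 5.1 + 0.1 − 4.0) / 5 = 1.3200%
Σ(R_i − R̄_i)(R_m − R̄_m) = 98.8560  ⇒  Cov = 98.8560 / 5 = 19.7712
Σ(R_m − R̄_m)² = 56.7080  ⇒  Var(R_m) = 56.7080 / 5 = 11.3416
β = Cov / Var(R_m) = 19.7712 / 11.3416 = 1.7432
E(R) = R_f + β × MRP = 4.27% + 1.7432 × 4.60% = 12.29%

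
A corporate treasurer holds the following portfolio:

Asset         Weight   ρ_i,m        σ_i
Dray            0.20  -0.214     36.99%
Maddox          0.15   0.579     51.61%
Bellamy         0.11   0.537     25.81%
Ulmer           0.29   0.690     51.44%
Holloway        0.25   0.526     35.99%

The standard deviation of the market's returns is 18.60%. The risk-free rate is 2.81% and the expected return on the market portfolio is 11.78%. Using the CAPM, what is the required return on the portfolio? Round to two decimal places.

β_Dray = -0.214 × 36.99% / 18.60% = -0.4256
β_Maddox = 0.579 × 51.61% / 18.60% = 1.6066
β_Bellamy = 0.537 × 25.81% / 18.60% = 0.7452
β_Ulmer = 0.690 × 51.44% / 18.60% = 1.9083
β_Holloway = 0.526 × 35.99% / 18.60% = 1.0178
β_P = Σ w_i β_i = 0.20×-0.4256 + 0.15×1.6066 + 0.11×0.7452 + 0.29×1.9083 + 0.25×1.0178 = 1.0457
MRP = 11.78% − 2.81% = 8.97%
E(R_P) = R_f + β_P × MRP = 2.81% + 1.0457 × 8.97% = 12.19%

12.19%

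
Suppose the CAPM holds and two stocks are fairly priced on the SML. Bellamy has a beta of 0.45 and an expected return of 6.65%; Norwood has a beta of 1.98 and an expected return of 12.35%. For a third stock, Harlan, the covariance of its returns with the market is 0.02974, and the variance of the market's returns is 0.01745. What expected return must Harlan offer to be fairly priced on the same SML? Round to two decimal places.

MRP = (12.35% − 6.65%) / (1.98 − 0.45) = 3.7255%
R_f = 6.65% − 0.45 × 3.7255% = 4.9735%
β_Harlan = Cov / Var(R_m) = 0.02974 / 0.01745 = 1.7043
E(R_Harlan) = R_f + β × MRP = 4.9735% + 1.7043 × 3.7255% = 11.32%

11.32%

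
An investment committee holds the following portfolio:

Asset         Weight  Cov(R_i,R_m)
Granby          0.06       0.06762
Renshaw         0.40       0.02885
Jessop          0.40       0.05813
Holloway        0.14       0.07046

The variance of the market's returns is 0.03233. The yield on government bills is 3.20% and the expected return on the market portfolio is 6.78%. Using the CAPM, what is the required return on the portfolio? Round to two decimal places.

8.59%

β_Granby = 0.06762 / 0.03233 = 2.0916
β_Renshaw = 0.02885 / 0.03233 = 0.8924
β_Jessop = 0.05813 / 0.03233 = 1.7980
β_Holloway = 0.07046 / 0.03233 = 2.1794
β_P = Σ w_i β_i = 0.06×2.0916 + 0.40×0.8924 + 0.40×1.7980 + 0.14×2.1794 = 1.5068
MRP = 6.78% − 3.20% = 3.58%
E(R_P) = R_f + β_P × MRP = 3.20% + 1.5068 × 3.58% = 8.59%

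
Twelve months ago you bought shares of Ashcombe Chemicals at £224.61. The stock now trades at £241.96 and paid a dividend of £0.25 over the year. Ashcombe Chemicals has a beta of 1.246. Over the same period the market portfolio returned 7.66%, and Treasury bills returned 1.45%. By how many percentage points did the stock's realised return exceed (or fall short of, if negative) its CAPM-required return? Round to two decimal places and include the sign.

-1.35%

Realised HPR = (P1 + D1 − P0) / P0 = (241.96 + 0.25 − 224.61) / 224.61 = 17.60 / 224.61 = 7.8358%
MRP = 7.66% − 1.45% = 6.21%
CAPM required = R_f + β·MRP = 1.45% + 1.246 × 6.21% = 9.18766%
α = realised − required = 7.8358% − 9.18766% = -1.35%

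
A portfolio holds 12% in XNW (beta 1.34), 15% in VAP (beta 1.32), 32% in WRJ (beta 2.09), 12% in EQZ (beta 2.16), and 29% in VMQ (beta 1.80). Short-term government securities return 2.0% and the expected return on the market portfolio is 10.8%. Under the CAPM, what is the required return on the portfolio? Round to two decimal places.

β_P = Σ w_i β_i = 0.12×1.34 + 0.15×1.32 + 0.32×2.09 + 0.12×2.16 + 0.29×1.80 = 1.8088
MRP = 10.8% − 2.0% = 8.80%
E(R_P) = R_f + β_P × MRP = 2.0% + 1.8088 × 8.8% = 17.92%

17.92%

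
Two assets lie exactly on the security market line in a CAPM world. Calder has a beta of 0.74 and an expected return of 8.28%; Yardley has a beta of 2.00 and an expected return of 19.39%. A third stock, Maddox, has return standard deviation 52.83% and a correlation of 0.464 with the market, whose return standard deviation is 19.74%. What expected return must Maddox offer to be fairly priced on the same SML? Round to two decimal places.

12.70%

MRP = (19.39% − 8.28%) / (2.00 − 0.74) = 8.8175%
R_f = 8.28% − 0.74 × 8.8175% = 1.7551%
β_Maddox = ρ·σ_i/σ_m = 0.464 × 52.83 / 19.74 = 1.2418
E(R_Maddox) = R_f + β × MRP = 1.7551% + 1.2418 × 8.8175% = 12.70%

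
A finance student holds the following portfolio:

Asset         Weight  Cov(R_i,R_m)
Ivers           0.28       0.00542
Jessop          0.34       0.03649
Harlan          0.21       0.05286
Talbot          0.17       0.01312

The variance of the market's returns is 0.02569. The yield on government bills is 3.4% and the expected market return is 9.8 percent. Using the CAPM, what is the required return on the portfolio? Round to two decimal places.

β_Ivers = 0.00542 / 0.02569 = 0.2110
β_Jessop = 0.03649 / 0.02569 = 1.4204
β_Harlan = 0.05286 / 0.02569 = 2.0576
β_Talbot = 0.01312 / 0.02569 = 0.5107
β_P = Σ w_i β_i = 0.28×0.2110 + 0.34×1.4204 + 0.21×2.0576 + 0.17×0.5107 = 1.0609
MRP = 9.8% − 3.4% = 6.40%
E(R_P) = R_f + β_P × MRP = 3.4% + 1.0609 × 6.4% = 10.19%

10.19%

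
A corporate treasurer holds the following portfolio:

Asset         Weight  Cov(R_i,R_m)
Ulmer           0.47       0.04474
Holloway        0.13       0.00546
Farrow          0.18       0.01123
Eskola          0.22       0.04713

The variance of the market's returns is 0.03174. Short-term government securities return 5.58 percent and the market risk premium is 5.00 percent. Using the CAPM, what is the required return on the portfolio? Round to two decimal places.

10.96%

β_Ulmer = 0.04474 / 0.03174 = 1.4096
β_Holloway = 0.00546 / 0.03174 = 0.1720
β_Farrow = 0.01123 / 0.03174 = 0.3538
β_Eskola = 0.04713 / 0.03174 = 1.4849
β_P = Σ w_i β_i = 0.47×1.4096 + 0.13×0.1720 + 0.18×0.3538 + 0.22×1.4849 = 1.0752
E(R_P) = R_f + β_P × MRP = 5.58% + 1.0752 × 5.00% = 10.96%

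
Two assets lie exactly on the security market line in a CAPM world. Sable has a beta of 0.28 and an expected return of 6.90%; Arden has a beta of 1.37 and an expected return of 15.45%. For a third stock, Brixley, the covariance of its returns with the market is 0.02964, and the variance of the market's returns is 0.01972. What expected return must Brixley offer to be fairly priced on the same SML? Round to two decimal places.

16.49%

MRP = (15.45% − 6.90%) / (1.37 − 0.28) = 7.8440%
R_f = 6.90% − 0.28 × 7.8440% = 4.7037%
β_Brixley = Cov / Var(R_m) = 0.02964 / 0.01972 = 1.5030
E(R_Brixley) = R_f + β × MRP = 4.7037% + 1.5030 × 7.8440% = 16.49%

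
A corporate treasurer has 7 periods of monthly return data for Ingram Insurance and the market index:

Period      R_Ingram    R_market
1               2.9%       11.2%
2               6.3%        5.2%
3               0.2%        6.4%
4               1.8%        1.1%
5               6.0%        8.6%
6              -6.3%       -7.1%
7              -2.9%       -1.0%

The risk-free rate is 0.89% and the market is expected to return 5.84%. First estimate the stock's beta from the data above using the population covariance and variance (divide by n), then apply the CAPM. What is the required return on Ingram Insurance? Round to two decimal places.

Mean R_i = (2.9 + 6.3 + 0.2 + 1.8 + 6.0 − 6.3 − 2.9) / 7 = 1.1429%
Mean R_m = (11.2 + 5.2 + 6.4 + 1.1 + 8.6 − 7.1 − 1.0) / 7 = 3.4857%
Σ(R_i − R̄_i)(R_m − R̄_m) = 139.8443  ⇒  Cov = 139.8443 / 7 = 19.9778
Σ(R_m − R̄_m)² = 234.9686  ⇒  Var(R_m) = 234.9686 / 7 = 33.5669
β = Cov / Var(R_m) = 19.9778 / 33.5669 = 0.5952
MRP = 5.84% − 0.89% = 4.95%
E(R) = R_f + β × MRP = 0.89% + 0.5952 × 4.95% = 3.84%

3.84%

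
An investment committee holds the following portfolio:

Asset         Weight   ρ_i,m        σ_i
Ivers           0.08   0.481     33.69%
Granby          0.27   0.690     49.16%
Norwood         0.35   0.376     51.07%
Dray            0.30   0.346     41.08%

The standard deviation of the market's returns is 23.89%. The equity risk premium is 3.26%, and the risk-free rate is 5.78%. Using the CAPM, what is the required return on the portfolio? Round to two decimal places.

8.71%

β_Ivers = 0.481 × 33.69% / 23.89% = 0.6783
β_Granby = 0.690 × 49.16% / 23.89% = 1.4199
β_Norwood = 0.376 × 51.07% / 23.89% = 0.8038
β_Dray = 0.346 × 41.08% / 23.89% = 0.5950
β_P = Σ w_i β_i = 0.08×0.6783 + 0.27×1.4199 + 0.35×0.8038 + 0.30×0.5950 = 0.8975
E(R_P) = R_f + β_P × MRP = 5.78% + 0.8975 × 3.26% = 8.71%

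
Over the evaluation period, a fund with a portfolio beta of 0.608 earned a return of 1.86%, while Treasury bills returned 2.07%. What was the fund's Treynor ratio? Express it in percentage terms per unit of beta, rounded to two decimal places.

Treynor = (R_P − R_f) / β_P = (1.86% − 2.07%) / 0.6080 = -0.21% / 0.6080 = -0.35%

-0.35%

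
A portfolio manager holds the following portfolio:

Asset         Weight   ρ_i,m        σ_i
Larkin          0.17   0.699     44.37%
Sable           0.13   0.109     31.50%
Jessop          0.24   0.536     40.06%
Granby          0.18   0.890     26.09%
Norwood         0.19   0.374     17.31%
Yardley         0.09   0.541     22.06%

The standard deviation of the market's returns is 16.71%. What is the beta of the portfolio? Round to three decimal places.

β_Larkin = 0.699 × 44.37% / 16.71% = 1.8561
β_Sable = 0.109 × 31.50% / 16.71% = 0.2055
β_Jessop = 0.536 × 40.06% / 16.71% = 1.2850
β_Granby = 0.890 × 26.09% / 16.71% = 1.3896
β_Norwood = 0.374 × 17.31% / 16.71% = 0.3874
β_Yardley = 0.541 × 22.06% / 16.71% = 0.7142
β_P = Σ w_i β_i = 0.17×1.8561 + 0.13×0.2055 + 0.24×1.2850 + 0.18×1.3896 + 0.19×0.3874 + 0.09×0.7142 = 1.0387

1.039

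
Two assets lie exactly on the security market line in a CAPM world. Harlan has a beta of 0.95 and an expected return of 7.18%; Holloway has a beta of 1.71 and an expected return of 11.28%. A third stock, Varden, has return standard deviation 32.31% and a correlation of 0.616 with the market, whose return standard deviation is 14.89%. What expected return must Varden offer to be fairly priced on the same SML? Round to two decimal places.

9.27%

MRP = (11.28% − 7.18%) / (1.71 − 0.95) = 5.3947%
R_f = 7.18% − 0.95 × 5.3947% = 2.0550%
β_Varden = ρ·σ_i/σ_m = 0.616 × 32.31 / 14.89 = 1.3367
E(R_Varden) = R_f + β × MRP = 2.0550% + 1.3367 × 5.3947% = 9.27%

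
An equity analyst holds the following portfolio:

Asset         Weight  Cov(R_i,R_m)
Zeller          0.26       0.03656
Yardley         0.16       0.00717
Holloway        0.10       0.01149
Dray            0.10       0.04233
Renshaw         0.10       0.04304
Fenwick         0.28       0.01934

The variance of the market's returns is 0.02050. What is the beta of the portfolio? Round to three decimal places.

β_Zeller = 0.03656 / 0.02050 = 1.7834
β_Yardley = 0.00717 / 0.02050 = 0.3498
β_Holloway = 0.01149 / 0.02050 = 0.5605
β_Dray = 0.04233 / 0.02050 = 2.0649
β_Renshaw = 0.04304 / 0.02050 = 2.0995
β_Fenwick = 0.01934 / 0.02050 = 0.9434
β_P = Σ w_i β_i = 0.26×1.7834 + 0.16×0.3498 + 0.10×0.5605 + 0.10×2.0649 + 0.10×2.0995 + 0.28×0.9434 = 1.2563

1.256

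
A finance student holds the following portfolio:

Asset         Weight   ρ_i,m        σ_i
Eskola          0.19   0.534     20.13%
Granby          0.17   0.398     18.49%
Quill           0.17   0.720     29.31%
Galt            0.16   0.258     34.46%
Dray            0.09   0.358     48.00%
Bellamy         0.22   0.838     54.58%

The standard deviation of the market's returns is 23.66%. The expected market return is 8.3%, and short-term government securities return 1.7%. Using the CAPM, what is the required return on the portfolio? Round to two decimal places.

7.25%

β_Eskola = 0.534 × 20.13% / 23.66% = 0.4543
β_Granby = 0.398 × 18.49% / 23.66% = 0.3110
β_Quill = 0.720 × 29.31% / 23.66% = 0.8919
β_Galt = 0.258 × 34.46% / 23.66% = 0.3758
β_Dray = 0.358 × 48.00% / 23.66% = 0.7263
β_Bellamy = 0.838 × 54.58% / 23.66% = 1.9331
β_P = Σ w_i β_i = 0.19×0.4543 + 0.17×0.3110 + 0.17×0.8919 + 0.16×0.3758 + 0.09×0.7263 + 0.22×1.9331 = 0.8416
MRP = 8.3% − 1.7% = 6.60%
E(R_P) = R_f + β_P × MRP = 1.7% + 0.8416 × 6.6% = 7.25%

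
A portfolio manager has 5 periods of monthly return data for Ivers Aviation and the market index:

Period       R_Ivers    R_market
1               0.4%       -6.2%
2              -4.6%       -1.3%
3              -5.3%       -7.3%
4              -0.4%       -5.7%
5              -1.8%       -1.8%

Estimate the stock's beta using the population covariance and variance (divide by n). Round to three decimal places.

-0.151

Mean R_i = (0.4 − 4.6 − 5.3 − 0.4 − 1.8) / 5 = -2.3400%
Mean R_m = (-6.2 − 1.3 − 7.3 − 5.7 − 1.8) / 5 = -4.4600%
Σ(R_i − R̄_i)(R_m − R̄_m) = -4.4720  ⇒  Cov = -4.4720 / 5 = -0.8944
Σ(R_m − R̄_m)² = 29.6920  ⇒  Var(R_m) = 29.6920 / 5 = 5.9384
β = Cov / Var(R_m) = -0.8944 / 5.9384 = -0.1506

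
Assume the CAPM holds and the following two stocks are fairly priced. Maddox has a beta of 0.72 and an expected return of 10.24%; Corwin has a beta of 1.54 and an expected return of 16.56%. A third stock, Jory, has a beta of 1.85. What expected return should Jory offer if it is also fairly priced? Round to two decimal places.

18.95%

MRP (SML slope) = (16.56% − 10.24%) / (1.54 − 0.72) = 6.32% / 0.82 = 7.7073%
R_f (intercept) = 10.24% − 0.72 × 7.7073% = 4.6907%
E(R_Jory) = R_f + β × MRP = 4.6907% + 1.85 × 7.7073% = 18.95%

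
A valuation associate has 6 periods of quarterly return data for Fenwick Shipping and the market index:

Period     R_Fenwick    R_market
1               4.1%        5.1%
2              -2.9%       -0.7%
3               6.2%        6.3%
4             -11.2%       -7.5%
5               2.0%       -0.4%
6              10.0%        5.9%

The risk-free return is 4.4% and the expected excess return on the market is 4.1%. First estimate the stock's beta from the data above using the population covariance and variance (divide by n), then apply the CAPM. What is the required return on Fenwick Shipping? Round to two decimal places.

9.85%

Mean R_i = (4.1 − 2.9 + 6.2 − 11.2 + 2.0 + 10.0) / 6 = 1.3667%
Mean R_m = (5.1 − 0.7 + 6.3 − 7.5 − 0.4 + 5.9) / 6 = 1.4500%
Σ(R_i − R̄_i)(R_m − R̄_m) = 192.3100  ⇒  Cov = 192.3100 / 6 = 32.0517
Σ(R_m − R̄_m)² = 144.7950  ⇒  Var(R_m) = 144.7950 / 6 = 24.1325
β = Cov / Var(R_m) = 32.0517 / 24.1325 = 1.3282
E(R) = R_f + β × MRP = 4.4% + 1.3282 × 4.1% = 9.85%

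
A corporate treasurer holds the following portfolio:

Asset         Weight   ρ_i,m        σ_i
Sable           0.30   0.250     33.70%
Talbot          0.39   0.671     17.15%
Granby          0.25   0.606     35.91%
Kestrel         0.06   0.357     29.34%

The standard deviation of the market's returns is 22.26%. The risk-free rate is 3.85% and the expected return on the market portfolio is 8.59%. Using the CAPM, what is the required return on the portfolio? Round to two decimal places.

6.64%

β_Sable = 0.250 × 33.70% / 22.26% = 0.3785
β_Talbot = 0.671 × 17.15% / 22.26% = 0.5170
β_Granby = 0.606 × 35.91% / 22.26% = 0.9776
β_Kestrel = 0.357 × 29.34% / 22.26% = 0.4705
β_P = Σ w_i β_i = 0.30×0.3785 + 0.39×0.5170 + 0.25×0.9776 + 0.06×0.4705 = 0.5878
MRP = 8.59% − 3.85% = 4.74%
E(R_P) = R_f + β_P × MRP = 3.85% + 0.5878 × 4.74% = 6.64%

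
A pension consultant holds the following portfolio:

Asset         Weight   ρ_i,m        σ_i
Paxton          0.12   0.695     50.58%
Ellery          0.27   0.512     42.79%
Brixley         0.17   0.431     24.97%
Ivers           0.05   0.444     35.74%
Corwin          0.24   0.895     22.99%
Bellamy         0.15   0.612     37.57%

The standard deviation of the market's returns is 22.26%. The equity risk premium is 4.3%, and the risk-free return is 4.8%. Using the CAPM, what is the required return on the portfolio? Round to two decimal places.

8.88%

β_Paxton = 0.695 × 50.58% / 22.26% = 1.5792
β_Ellery = 0.512 × 42.79% / 22.26% = 0.9842
β_Brixley = 0.431 × 24.97% / 22.26% = 0.4835
β_Ivers = 0.444 × 35.74% / 22.26% = 0.7129
β_Corwin = 0.895 × 22.99% / 22.26% = 0.9244
β_Bellamy = 0.612 × 37.57% / 22.26% = 1.0329
β_P = Σ w_i β_i = 0.12×1.5792 + 0.27×0.9842 + 0.17×0.4835 + 0.05×0.7129 + 0.24×0.9244 + 0.15×1.0329 = 0.9499
E(R_P) = R_f + β_P × MRP = 4.8% + 0.9499 × 4.3% = 8.88%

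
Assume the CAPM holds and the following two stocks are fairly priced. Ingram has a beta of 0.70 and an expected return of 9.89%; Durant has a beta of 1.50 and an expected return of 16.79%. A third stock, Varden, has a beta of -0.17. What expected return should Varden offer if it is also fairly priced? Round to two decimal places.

2.39%

MRP (SML slope) = (16.79% − 9.89%) / (1.50 − 0.70) = 6.90% / 0.80 = 8.6250%
R_f (intercept) = 9.89% − 0.70 × 8.6250% = 3.8525%
E(R_Varden) = R_f + β × MRP = 3.8525% + -0.17 × 8.6250% = 2.39%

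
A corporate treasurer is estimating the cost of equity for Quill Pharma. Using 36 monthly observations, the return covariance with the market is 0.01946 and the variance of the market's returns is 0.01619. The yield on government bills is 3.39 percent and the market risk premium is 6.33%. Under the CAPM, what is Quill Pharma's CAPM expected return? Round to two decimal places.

11.00%

β = Cov(R_i, R_m) / Var(R_m) = 0.01946 / 0.01619 = 1.2020
E(R) = R_f + β × MRP = 3.39% + 1.2020 × 6.33% = 11.00%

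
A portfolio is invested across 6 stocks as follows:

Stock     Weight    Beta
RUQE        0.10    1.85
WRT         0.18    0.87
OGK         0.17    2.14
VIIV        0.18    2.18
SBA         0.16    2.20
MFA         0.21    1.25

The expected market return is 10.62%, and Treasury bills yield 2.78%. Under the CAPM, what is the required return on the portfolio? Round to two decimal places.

16.20%

β_P = Σ w_i β_i = 0.10×1.85 + 0.18×0.87 + 0.17×2.14 + 0.18×2.18 + 0.16×2.20 + 0.21×1.25 = 1.7123
MRP = 10.62% − 2.78% = 7.84%
E(R_P) = R_f + β_P × MRP = 2.78% + 1.7123 × 7.84% = 16.20%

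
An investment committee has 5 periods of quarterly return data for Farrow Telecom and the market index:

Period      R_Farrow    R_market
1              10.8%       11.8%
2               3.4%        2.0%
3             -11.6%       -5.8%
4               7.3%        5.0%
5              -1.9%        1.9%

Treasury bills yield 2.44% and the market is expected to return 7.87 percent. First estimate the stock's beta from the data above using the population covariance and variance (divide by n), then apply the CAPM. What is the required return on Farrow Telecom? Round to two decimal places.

Mean R_i = (10.8 + 3.4 − 11.6 + 7.3 − 1.9) / 5 = 1.6000%
Mean R_m = (11.8 + 2.0 − 5.8 + 5.0 + 1.9) / 5 = 2.9800%
Σ(R_i − R̄_i)(R_m − R̄_m) = 210.5700  ⇒  Cov = 210.5700 / 5 = 42.1140
Σ(R_m − R̄_m)² = 161.0880  ⇒  Var(R_m) = 161.0880 / 5 = 32.2176
β = Cov / Var(R_m) = 42.1140 / 32.2176 = 1.3072
MRP = 7.87% − 2.44% = 5.43%
E(R) = R_f + β × MRP = 2.44% + 1.3072 × 5.43% = 9.54%

9.54%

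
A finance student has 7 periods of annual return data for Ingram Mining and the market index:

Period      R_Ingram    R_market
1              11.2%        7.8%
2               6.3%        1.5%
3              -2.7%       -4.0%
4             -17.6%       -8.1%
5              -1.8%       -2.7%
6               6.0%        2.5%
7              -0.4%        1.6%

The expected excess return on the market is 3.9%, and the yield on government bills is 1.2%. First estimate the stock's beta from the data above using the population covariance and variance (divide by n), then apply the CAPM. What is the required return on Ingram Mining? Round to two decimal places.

Mean R_i = (11.2 + 6.3 − 2.7 − 17.6 − 1.8 + 6.0 − 0.4) / 7 = 0.1429%
Mean R_m = (7.8 + 1.5 − 4.0 − 8.1 − 2.7 + 2.5 + 1.6) / 7 = -0.2000%
Σ(R_i − R̄_i)(R_m − R̄_m) = 269.5900  ⇒  Cov = 269.5900 / 7 = 38.5129
Σ(R_m − R̄_m)² = 160.5200  ⇒  Var(R_m) = 160.5200 / 7 = 22.9314
β = Cov / Var(R_m) = 38.5129 / 22.9314 = 1.6795
E(R) = R_f + β × MRP = 1.2% + 1.6795 × 3.9% = 7.75%

7.75%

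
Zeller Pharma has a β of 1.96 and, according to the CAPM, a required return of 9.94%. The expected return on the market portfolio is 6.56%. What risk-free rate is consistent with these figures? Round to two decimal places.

3.04%

E(R) = R_f + β(E(R_m) − R_f) = R_f(1 − β) + β·E(R_m)
9.94% = R_f × (1 − 1.96) + 1.96 × 6.56%
9.94% = R_f × -0.96 + 12.8576%
R_f = (9.94% − 12.8576%) / -0.96 = 3.04%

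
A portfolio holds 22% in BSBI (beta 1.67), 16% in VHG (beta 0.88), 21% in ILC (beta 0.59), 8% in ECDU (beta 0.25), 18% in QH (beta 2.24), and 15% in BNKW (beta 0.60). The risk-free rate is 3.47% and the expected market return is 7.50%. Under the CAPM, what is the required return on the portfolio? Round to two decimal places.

β_P = Σ w_i β_i = 0.22×1.67 + 0.16×0.88 + 0.21×0.59 + 0.08×0.25 + 0.18×2.24 + 0.15×0.60 = 1.1453
MRP = 7.50% − 3.47% = 4.03%
E(R_P) = R_f + β_P × MRP = 3.47% + 1.1453 × 4.03% = 8.09%

8.09%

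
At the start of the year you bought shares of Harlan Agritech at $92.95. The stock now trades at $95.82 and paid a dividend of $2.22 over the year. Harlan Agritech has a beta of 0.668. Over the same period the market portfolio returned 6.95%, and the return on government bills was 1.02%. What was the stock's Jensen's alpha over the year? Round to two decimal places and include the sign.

+0.49%

Realised HPR = (P1 + D1 − P0) / P0 = (95.82 + 2.22 − 92.95) / 92.95 = 5.09 / 92.95 = 5.4761%
MRP = 6.95% − 1.02% = 5.93%
CAPM required = R_f + β·MRP = 1.02% + 0.668 × 5.93% = 4.98124%
α = realised − required = 5.4761% − 4.98124% = +0.49%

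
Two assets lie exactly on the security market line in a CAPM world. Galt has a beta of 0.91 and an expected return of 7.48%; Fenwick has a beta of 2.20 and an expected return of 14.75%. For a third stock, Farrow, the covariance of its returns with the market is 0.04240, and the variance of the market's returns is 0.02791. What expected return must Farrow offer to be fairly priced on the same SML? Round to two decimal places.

MRP = (14.75% − 7.48%) / (2.20 − 0.91) = 5.6357%
R_f = 7.48% − 0.91 × 5.6357% = 2.3515%
β_Farrow = Cov / Var(R_m) = 0.04240 / 0.02791 = 1.5192
E(R_Farrow) = R_f + β × MRP = 2.3515% + 1.5192 × 5.6357% = 10.91%

10.91%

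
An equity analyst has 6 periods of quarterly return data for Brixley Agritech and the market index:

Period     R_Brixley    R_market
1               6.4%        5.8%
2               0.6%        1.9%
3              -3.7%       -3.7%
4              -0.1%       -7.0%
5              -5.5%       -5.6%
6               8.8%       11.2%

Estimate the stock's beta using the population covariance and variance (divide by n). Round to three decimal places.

0.701

Mean R_i = (6.4 + 0.6 − 3.7 − 0.1 − 5.5 + 8.8) / 6 = 1.0833%
Mean R_m = (5.8 + 1.9 − 3.7 − 7.0 − 5.6 + 11.2) / 6 = 0.4333%
Σ(R_i − R̄_i)(R_m − R̄_m) = 179.1933  ⇒  Cov = 179.1933 / 6 = 29.8656
Σ(R_m − R̄_m)² = 255.6133  ⇒  Var(R_m) = 255.6133 / 6 = 42.6022
β = Cov / Var(R_m) = 29.8656 / 42.6022 = 0.7010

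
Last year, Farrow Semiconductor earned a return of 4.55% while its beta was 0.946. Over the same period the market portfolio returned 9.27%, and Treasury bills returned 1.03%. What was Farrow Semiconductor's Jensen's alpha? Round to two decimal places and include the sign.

-4.28%

Market excess return = 9.27% − 1.03% = 8.24%
CAPM benchmark = R_f + β(R_m − R_f) = 1.03% + 0.946 × 8.24% = 8.82504%
α = actual − benchmark = 4.55% − 8.82504% = -4.28%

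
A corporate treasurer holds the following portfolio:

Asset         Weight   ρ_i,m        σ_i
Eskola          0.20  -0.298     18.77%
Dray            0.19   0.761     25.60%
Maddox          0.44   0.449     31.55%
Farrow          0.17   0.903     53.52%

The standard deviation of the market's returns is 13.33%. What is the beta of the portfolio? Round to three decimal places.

β_Eskola = -0.298 × 18.77% / 13.33% = -0.4196
β_Dray = 0.761 × 25.60% / 13.33% = 1.4615
β_Maddox = 0.449 × 31.55% / 13.33% = 1.0627
β_Farrow = 0.903 × 53.52% / 13.33% = 3.6255
β_P = Σ w_i β_i = 0.20×-0.4196 + 0.19×1.4615 + 0.44×1.0627 + 0.17×3.6255 = 1.2777

1.278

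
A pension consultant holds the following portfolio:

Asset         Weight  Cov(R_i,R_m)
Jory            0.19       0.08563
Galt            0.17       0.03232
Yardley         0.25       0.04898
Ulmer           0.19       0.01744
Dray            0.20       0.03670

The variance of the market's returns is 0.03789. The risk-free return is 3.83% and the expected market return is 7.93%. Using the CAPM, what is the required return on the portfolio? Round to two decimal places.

β_Jory = 0.08563 / 0.03789 = 2.2600
β_Galt = 0.03232 / 0.03789 = 0.8530
β_Yardley = 0.04898 / 0.03789 = 1.2927
β_Ulmer = 0.01744 / 0.03789 = 0.4603
β_Dray = 0.03670 / 0.03789 = 0.9686
β_P = Σ w_i β_i = 0.19×2.2600 + 0.17×0.8530 + 0.25×1.2927 + 0.19×0.4603 + 0.20×0.9686 = 1.1788
MRP = 7.93% − 3.83% = 4.10%
E(R_P) = R_f + β_P × MRP = 3.83% + 1.1788 × 4.10% = 8.66%

8.66%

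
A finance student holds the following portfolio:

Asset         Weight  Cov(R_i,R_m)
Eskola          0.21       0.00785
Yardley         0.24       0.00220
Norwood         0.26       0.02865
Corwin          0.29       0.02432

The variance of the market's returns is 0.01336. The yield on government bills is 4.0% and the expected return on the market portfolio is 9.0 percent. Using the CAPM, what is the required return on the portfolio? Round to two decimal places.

10.24%

β_Eskola = 0.00785 / 0.01336 = 0.5876
β_Yardley = 0.00220 / 0.01336 = 0.1647
β_Norwood = 0.02865 / 0.01336 = 2.1445
β_Corwin = 0.02432 / 0.01336 = 1.8204
β_P = Σ w_i β_i = 0.21×0.5876 + 0.24×0.1647 + 0.26×2.1445 + 0.29×1.8204 = 1.2484
MRP = 9.0% − 4.0% = 5.00%
E(R_P) = R_f + β_P × MRP = 4.0% + 1.2484 × 5.0% = 10.24%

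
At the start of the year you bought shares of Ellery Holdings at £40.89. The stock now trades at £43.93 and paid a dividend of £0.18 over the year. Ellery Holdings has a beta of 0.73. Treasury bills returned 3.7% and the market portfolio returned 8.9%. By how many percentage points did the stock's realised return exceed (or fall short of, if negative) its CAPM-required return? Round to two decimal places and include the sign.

Realised HPR = (P1 + D1 − P0) / P0 = (43.93 + 0.18 − 40.89) / 40.89 = 3.22 / 40.89 = 7.8748%
MRP = 8.9% − 3.7% = 5.20%
CAPM required = R_f + β·MRP = 3.7% + 0.73 × 5.2% = 7.4960%
α = realised − required = 7.8748% − 7.4960% = +0.38%

+0.38%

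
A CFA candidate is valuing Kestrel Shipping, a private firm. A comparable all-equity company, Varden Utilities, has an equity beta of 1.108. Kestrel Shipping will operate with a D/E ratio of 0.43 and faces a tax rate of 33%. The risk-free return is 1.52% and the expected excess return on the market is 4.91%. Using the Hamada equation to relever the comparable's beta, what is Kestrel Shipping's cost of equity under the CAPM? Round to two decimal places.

β_L = β_U × [1 + (1 − t)(D/E)] = 1.108 × [1 + (1 − 0.33) × 0.43]
    = 1.108 × [1 + 0.67 × 0.43] = 1.108 × 1.2881 = 1.4272
E(R) = R_f + β_L × MRP = 1.52% + 1.4272 × 4.91% = 8.53%

8.53%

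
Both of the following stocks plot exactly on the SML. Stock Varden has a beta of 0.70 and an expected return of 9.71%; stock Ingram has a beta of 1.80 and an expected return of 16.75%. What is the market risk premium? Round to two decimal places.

6.40%

Both satisfy E(R) = R_f + β·MRP, so the slope of the SML is
MRP = (16.75% − 9.71%) / (1.80 − 0.70) = 7.04% / 1.10 = 6.4000%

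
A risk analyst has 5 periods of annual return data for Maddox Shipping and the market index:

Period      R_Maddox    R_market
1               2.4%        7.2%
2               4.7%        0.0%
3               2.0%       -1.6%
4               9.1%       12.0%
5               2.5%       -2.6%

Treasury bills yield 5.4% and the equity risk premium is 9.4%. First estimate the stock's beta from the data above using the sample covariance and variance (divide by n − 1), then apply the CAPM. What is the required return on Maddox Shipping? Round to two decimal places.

Mean R_i = (2.4 + 4.7 + 2.0 + 9.1 + 2.5) / 5 = 4.1400%
Mean R_m = (7.2 + 0.0 − 1.6 + 12.0 − 2.6) / 5 = 3.0000%
Σ(R_i − R̄_i)(R_m − R̄_m) = 54.6800  ⇒  Cov = 54.6800 / 4 = 13.6700
Σ(R_m − R̄_m)² = 160.1600  ⇒  Var(R_m) = 160.1600 / 4 = 40.0400
β = Cov / Var(R_m) = 13.6700 / 40.0400 = 0.3414
E(R) = R_f + β × MRP = 5.4% + 0.3414 × 9.4% = 8.61%

8.61%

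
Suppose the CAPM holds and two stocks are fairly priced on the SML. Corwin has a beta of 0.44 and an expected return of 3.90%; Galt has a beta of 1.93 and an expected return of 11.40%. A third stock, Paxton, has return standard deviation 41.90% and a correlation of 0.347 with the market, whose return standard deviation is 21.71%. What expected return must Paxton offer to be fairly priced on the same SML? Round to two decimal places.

MRP = (11.40% − 3.90%) / (1.93 − 0.44) = 5.0336%
R_f = 3.90% − 0.44 × 5.0336% = 1.6852%
β_Paxton = ρ·σ_i/σ_m = 0.347 × 41.90 / 21.71 = 0.6697
E(R_Paxton) = R_f + β × MRP = 1.6852% + 0.6697 × 5.0336% = 5.06%

5.06%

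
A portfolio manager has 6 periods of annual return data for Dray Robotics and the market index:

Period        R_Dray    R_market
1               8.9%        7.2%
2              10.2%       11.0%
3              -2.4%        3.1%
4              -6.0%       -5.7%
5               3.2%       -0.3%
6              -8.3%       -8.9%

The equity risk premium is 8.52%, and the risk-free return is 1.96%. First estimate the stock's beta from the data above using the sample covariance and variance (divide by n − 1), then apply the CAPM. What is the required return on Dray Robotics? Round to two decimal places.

9.96%

Mean R_i = (8.9 + 10.2 − 2.4 − 6.0 + 3.2 − 8.3) / 6 = 0.9333%
Mean R_m = (7.2 + 11.0 + 3.1 − 5.7 − 0.3 − 8.9) / 6 = 1.0667%
Σ(R_i − R̄_i)(R_m − R̄_m) = 269.9767  ⇒  Cov = 269.9767 / 5 = 53.9953
Σ(R_m − R̄_m)² = 287.4133  ⇒  Var(R_m) = 287.4133 / 5 = 57.4827
β = Cov / Var(R_m) = 53.9953 / 57.4827 = 0.9393
E(R) = R_f + β × MRP = 1.96% + 0.9393 × 8.52% = 9.96%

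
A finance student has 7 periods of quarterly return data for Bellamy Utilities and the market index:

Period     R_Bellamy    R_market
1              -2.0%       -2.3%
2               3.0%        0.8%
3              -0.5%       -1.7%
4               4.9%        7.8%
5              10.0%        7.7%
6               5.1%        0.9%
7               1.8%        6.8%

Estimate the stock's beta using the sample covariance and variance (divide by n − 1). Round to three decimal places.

0.641

Mean R_i = (-2.0 + 3.0 − 0.5 + 4.9 + 10.0 + 5.1 + 1.8) / 7 = 3.1857%
Mean R_m = (-2.3 + 0.8 − 1.7 + 7.8 + 7.7 + 0.9 + 6.8) / 7 = 2.8571%
Σ(R_i − R̄_i)(R_m − R̄_m) = 76.1857  ⇒  Cov = 76.1857 / 6 = 12.6976
Σ(R_m − R̄_m)² = 118.8571  ⇒  Var(R_m) = 118.8571 / 6 = 19.8095
β = Cov / Var(R_m) = 12.6976 / 19.8095 = 0.6410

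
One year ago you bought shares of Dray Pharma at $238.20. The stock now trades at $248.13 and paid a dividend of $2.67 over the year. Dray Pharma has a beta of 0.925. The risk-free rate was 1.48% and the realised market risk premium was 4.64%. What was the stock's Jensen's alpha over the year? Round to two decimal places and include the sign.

-0.48%

Realised HPR = (P1 + D1 − P0) / P0 = (248.13 + 2.67 − 238.20) / 238.20 = 12.60 / 238.20 = 5.2897%
CAPM required = R_f + β·MRP = 1.48% + 0.925 × 4.64% = 5.77200%
α = realised − required = 5.2897% − 5.77200% = -0.48%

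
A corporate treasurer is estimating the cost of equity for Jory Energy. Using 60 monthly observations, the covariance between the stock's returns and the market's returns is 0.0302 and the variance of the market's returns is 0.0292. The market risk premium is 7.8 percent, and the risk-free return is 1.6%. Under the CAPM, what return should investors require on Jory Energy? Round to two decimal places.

9.67%

β = Cov(R_i, R_m) / Var(R_m) = 0.0302 / 0.0292 = 1.0342
E(R) = R_f + β × MRP = 1.6% + 1.0342 × 7.8% = 9.67%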